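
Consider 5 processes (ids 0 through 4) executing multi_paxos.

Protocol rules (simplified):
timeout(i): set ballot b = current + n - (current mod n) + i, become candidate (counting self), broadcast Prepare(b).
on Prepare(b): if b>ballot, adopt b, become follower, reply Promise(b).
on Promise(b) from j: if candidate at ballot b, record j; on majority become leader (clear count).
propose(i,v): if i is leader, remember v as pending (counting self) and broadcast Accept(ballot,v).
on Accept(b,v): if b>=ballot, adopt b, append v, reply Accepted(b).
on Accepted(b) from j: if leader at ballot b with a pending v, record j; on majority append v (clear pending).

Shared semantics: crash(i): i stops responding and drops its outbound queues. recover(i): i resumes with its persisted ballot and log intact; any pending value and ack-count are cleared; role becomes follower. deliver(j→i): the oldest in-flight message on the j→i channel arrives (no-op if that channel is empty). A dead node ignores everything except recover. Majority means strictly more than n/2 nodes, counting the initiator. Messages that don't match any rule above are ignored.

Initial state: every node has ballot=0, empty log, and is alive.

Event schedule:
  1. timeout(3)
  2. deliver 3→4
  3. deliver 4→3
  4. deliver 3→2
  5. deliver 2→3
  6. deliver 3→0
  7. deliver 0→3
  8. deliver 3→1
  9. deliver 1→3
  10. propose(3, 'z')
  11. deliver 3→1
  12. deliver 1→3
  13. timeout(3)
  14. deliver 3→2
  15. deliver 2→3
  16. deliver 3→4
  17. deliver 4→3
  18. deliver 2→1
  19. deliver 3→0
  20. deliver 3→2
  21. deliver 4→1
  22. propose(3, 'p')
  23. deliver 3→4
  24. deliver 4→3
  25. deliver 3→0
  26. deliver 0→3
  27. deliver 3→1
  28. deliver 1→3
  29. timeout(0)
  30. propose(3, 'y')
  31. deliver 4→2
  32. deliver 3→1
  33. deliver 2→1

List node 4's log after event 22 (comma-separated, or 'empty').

z

step 1 timeout(3): 3={cand,b=8,log=-}
step 2 deliver 3→4: 4={foll,b=8,log=-}
step 3 deliver 4→3: —
step 4 deliver 3→2: 2={foll,b=8,log=-}
step 5 deliver 2→3: 3={lead,b=8,log=-}
step 6 deliver 3→0: 0={foll,b=8,log=-}
step 7 deliver 0→3: —
step 8 deliver 3→1: 1={foll,b=8,log=-}
step 9 deliver 1→3: —
step 10 propose(3,'z'): —
step 11 deliver 3→1: 1={foll,b=8,log=z}
step 12 deliver 1→3: —
step 13 timeout(3): 3={cand,b=13,log=-}
step 14 deliver 3→2: 2={foll,b=8,log=z}
step 15 deliver 2→3: —
step 16 deliver 3→4: 4={foll,b=8,log=z}
step 17 deliver 4→3: —
step 18 deliver 2→1: —
step 19 deliver 3→0: 0={foll,b=8,log=z}
step 20 deliver 3→2: 2={foll,b=13,log=z}
step 21 deliver 4→1: —
step 22 propose(3,'p'): —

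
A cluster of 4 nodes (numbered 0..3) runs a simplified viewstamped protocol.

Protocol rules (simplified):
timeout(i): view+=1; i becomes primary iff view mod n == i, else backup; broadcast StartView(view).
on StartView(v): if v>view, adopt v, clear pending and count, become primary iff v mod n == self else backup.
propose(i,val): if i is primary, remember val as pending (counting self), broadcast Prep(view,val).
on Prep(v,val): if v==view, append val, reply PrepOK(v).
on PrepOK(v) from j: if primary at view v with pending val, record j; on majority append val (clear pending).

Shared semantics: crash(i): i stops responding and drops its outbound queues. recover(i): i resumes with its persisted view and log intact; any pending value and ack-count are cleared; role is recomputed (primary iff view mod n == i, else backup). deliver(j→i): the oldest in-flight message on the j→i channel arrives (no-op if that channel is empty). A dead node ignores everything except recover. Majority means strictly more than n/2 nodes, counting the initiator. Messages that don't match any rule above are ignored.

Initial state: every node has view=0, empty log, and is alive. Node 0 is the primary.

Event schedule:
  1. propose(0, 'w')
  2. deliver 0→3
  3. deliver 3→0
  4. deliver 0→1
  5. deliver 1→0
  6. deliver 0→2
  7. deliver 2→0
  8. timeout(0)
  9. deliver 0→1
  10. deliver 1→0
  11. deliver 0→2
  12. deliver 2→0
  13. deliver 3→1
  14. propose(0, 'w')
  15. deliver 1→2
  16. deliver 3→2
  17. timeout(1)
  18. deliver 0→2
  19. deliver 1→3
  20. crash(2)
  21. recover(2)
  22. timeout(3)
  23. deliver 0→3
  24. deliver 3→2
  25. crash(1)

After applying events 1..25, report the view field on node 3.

1. propose(0,'w'):  nop
2. deliver 0→3:  <3:back v0 w>
3. deliver 3→0:  nop
4. deliver 0→1:  <1:back v0 w>
5. deliver 1→0:  <0:prim v0 w>
6. deliver 0→2:  <2:back v0 w>
7. deliver 2→0:  nop
8. timeout(0):  <0:back v1 w>
9. deliver 0→1:  <1:prim v1 w>
10. deliver 1→0:  nop
11. deliver 0→2:  <2:back v1 w>
12. deliver 2→0:  nop
13. deliver 3→1:  nop
14. propose(0,'w'):  nop
15. deliver 1→2:  nop
16. deliver 3→2:  nop
17. timeout(1):  <1:back v2 w>
18. deliver 0→2:  nop
19. deliver 1→3:  <3:back v2 w>
20. crash(2):  <2:✗back v1 w>
21. recover(2):  <2:back v1 w>
22. timeout(3):  <3:prim v3 w>
23. deliver 0→3:  nop
24. deliver 3→2:  <2:back v3 w>
25. crash(1):  <1:✗back v2 w>

3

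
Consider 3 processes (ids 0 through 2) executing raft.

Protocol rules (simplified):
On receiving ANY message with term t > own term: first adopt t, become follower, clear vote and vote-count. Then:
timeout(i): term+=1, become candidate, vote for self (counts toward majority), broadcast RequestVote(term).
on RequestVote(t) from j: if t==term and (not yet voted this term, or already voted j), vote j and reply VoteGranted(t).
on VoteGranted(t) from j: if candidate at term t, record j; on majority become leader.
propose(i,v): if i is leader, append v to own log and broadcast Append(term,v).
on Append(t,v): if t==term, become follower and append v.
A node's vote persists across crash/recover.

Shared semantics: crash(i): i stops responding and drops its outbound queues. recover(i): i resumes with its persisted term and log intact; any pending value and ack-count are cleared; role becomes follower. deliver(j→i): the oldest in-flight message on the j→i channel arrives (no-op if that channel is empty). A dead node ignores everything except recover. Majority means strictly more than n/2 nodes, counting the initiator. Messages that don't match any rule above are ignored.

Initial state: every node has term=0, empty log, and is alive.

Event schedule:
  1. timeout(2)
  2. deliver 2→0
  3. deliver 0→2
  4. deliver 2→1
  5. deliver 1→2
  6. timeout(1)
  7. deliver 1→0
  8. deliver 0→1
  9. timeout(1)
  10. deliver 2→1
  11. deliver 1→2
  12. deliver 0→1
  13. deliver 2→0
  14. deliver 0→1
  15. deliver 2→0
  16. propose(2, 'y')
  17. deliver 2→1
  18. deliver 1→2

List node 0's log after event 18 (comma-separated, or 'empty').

empty

e1 timeout(2): 2[cand,t=1,-]
e2 deliver 2→0: 0[foll,t=1,-]
e3 deliver 0→2: 2[lead,t=1,-]
e4 deliver 2→1: 1[foll,t=1,-]
e5 deliver 1→2: ·
e6 timeout(1): 1[cand,t=2,-]
e7 deliver 1→0: 0[foll,t=2,-]
e8 deliver 0→1: 1[lead,t=2,-]
e9 timeout(1): 1[cand,t=3,-]
e10 deliver 2→1: ·
e11 deliver 1→2: 2[foll,t=2,-]
e12 deliver 0→1: ·
e13 deliver 2→0: ·
e14 deliver 0→1: ·
e15 deliver 2→0: ·
e16 propose(2,'y'): ·
e17 deliver 2→1: ·
e18 deliver 1→2: 2[foll,t=3,-]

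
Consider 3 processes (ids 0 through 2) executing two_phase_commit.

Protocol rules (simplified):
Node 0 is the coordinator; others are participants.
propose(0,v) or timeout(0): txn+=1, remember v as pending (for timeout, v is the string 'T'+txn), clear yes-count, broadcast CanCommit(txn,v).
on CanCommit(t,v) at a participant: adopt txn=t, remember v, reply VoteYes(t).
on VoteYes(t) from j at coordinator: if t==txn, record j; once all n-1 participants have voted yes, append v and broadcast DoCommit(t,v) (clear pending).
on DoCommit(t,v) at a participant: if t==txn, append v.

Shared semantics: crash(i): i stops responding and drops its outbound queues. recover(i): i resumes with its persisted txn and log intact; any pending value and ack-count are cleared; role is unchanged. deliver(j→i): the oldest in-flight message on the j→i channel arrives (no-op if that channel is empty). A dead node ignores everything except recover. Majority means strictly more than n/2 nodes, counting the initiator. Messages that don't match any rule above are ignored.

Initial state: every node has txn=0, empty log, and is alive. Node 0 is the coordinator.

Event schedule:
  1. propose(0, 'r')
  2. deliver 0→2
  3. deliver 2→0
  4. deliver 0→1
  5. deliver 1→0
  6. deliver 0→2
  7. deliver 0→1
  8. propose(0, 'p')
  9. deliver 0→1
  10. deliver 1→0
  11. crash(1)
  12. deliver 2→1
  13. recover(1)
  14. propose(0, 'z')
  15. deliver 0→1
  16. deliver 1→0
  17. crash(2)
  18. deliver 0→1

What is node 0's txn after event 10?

1. propose(0,'r'):  <0:coor t1 ->
2. deliver 0→2:  <2:part t1 ->
3. deliver 2→0:  nop
4. deliver 0→1:  <1:part t1 ->
5. deliver 1→0:  <0:coor t1 r>
6. deliver 0→2:  <2:part t1 r>
7. deliver 0→1:  <1:part t1 r>
8. propose(0,'p'):  <0:coor t2 r>
9. deliver 0→1:  <1:part t2 r>
10. deliver 1→0:  nop

2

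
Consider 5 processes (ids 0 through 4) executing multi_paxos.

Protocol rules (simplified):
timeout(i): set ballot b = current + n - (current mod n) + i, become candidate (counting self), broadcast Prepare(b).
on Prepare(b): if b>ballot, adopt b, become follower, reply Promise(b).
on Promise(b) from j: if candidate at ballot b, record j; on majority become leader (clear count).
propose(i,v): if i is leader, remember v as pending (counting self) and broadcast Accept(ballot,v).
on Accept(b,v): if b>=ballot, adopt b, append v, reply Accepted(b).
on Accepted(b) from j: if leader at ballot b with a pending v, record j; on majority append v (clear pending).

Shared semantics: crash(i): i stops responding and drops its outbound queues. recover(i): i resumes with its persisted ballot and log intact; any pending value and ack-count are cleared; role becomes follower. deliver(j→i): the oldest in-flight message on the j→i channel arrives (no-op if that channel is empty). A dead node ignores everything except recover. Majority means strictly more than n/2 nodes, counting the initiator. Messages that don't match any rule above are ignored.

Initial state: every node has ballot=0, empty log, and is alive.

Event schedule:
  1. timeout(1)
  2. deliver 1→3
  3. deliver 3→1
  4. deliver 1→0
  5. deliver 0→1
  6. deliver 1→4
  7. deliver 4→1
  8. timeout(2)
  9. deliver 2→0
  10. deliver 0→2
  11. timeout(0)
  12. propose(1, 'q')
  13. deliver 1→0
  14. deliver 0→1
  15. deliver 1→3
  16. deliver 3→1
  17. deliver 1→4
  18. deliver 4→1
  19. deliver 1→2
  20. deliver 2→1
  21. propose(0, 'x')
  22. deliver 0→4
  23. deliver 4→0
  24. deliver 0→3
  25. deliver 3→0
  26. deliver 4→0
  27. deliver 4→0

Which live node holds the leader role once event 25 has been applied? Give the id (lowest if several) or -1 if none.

[1] timeout(1) → N1(cand b6 [-])
[2] deliver 1→3 → N3(foll b6 [-])
[3] deliver 3→1 → ∅
[4] deliver 1→0 → N0(foll b6 [-])
[5] deliver 0→1 → N1(lead b6 [-])
[6] deliver 1→4 → N4(foll b6 [-])
[7] deliver 4→1 → ∅
[8] timeout(2) → N2(cand b7 [-])
[9] deliver 2→0 → N0(foll b7 [-])
[10] deliver 0→2 → ∅
[11] timeout(0) → N0(cand b10 [-])
[12] propose(1,'q') → ∅
[13] deliver 1→0 → ∅
[14] deliver 0→1 → N1(foll b10 [-])
[15] deliver 1→3 → N3(foll b6 [q])
[16] deliver 3→1 → ∅
[17] deliver 1→4 → N4(foll b6 [q])
[18] deliver 4→1 → ∅
[19] deliver 1→2 → ∅
[20] deliver 2→1 → ∅
[21] propose(0,'x') → ∅
[22] deliver 0→4 → N4(foll b10 [q])
[23] deliver 4→0 → ∅
[24] deliver 0→3 → N3(foll b10 [q])
[25] deliver 3→0 → N0(lead b10 [-])

0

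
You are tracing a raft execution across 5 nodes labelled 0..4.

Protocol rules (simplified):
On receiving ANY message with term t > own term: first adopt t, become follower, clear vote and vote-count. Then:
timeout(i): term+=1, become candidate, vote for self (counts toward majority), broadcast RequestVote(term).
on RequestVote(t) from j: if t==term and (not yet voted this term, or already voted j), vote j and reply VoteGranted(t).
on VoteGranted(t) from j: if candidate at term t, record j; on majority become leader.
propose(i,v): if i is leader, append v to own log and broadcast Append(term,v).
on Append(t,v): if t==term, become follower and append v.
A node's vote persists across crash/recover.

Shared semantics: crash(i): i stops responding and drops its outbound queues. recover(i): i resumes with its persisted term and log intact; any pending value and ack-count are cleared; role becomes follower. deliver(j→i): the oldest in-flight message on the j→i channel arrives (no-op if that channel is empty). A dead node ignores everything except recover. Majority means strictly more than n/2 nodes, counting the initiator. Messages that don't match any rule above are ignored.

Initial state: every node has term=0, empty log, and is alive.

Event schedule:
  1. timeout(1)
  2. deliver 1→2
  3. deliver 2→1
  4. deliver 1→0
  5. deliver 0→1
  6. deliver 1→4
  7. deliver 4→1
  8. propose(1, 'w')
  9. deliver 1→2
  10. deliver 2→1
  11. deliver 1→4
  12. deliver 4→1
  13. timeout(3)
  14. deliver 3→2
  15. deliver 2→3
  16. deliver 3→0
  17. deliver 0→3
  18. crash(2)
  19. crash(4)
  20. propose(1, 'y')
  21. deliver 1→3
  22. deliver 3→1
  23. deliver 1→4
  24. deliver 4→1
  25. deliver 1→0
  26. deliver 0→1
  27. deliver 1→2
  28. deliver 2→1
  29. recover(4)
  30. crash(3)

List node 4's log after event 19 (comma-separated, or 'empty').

1. timeout(1):  <1:cand t1 ->
2. deliver 1→2:  <2:foll t1 ->
3. deliver 2→1:  nop
4. deliver 1→0:  <0:foll t1 ->
5. deliver 0→1:  <1:lead t1 ->
6. deliver 1→4:  <4:foll t1 ->
7. deliver 4→1:  nop
8. propose(1,'w'):  <1:lead t1 w>
9. deliver 1→2:  <2:foll t1 w>
10. deliver 2→1:  nop
11. deliver 1→4:  <4:foll t1 w>
12. deliver 4→1:  nop
13. timeout(3):  <3:cand t1 ->
14. deliver 3→2:  nop
15. deliver 2→3:  nop
16. deliver 3→0:  nop
17. deliver 0→3:  nop
18. crash(2):  <2:✗foll t1 w>
19. crash(4):  <4:✗foll t1 w>

w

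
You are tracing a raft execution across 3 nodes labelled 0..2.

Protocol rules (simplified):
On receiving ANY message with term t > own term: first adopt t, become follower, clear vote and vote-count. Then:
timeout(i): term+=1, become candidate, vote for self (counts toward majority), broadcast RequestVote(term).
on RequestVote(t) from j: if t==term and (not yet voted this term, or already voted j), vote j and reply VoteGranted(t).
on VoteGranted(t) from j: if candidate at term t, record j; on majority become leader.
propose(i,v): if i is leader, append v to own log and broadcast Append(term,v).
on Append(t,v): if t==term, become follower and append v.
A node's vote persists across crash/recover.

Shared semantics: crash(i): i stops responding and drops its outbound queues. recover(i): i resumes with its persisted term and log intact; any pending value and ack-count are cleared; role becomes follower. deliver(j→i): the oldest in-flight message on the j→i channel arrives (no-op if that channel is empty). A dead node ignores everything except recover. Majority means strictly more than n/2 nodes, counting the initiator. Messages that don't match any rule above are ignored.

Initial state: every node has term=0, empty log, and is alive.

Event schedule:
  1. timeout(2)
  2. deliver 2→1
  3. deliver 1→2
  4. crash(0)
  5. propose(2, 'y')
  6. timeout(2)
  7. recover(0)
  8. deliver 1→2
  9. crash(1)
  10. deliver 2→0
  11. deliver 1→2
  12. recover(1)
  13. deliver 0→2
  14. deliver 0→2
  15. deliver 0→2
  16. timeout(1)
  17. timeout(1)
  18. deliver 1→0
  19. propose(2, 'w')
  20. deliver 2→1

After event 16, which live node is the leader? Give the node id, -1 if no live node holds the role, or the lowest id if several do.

-1

1. timeout(2):  <2:cand t1 ->
2. deliver 2→1:  <1:foll t1 ->
3. deliver 1→2:  <2:lead t1 ->
4. crash(0):  <0:✗foll t0 ->
5. propose(2,'y'):  <2:lead t1 y>
6. timeout(2):  <2:cand t2 y>
7. recover(0):  <0:foll t0 ->
8. deliver 1→2:  nop
9. crash(1):  <1:✗foll t1 ->
10. deliver 2→0:  <0:foll t1 ->
11. deliver 1→2:  nop
12. recover(1):  <1:foll t1 ->
13. deliver 0→2:  nop
14. deliver 0→2:  nop
15. deliver 0→2:  nop
16. timeout(1):  <1:cand t2 ->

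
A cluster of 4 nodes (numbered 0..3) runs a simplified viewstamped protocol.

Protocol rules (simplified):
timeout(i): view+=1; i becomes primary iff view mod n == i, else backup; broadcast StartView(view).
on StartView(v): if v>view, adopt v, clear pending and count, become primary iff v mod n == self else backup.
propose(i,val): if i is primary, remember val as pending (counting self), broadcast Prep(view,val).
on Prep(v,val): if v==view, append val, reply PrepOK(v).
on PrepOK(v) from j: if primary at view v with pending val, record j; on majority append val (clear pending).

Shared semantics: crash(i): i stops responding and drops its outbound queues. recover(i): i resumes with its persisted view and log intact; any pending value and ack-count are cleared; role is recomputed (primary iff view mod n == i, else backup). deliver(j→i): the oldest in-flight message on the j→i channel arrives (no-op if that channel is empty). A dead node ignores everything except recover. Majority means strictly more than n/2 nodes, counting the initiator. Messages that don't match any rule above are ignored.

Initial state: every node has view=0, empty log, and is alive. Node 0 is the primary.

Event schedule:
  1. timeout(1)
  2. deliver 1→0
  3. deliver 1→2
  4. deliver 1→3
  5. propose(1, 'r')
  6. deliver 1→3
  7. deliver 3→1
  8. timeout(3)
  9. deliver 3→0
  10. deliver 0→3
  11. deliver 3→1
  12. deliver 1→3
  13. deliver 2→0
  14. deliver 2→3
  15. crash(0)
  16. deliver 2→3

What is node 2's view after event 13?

1

1. timeout(1):  <1:prim v1 ->
2. deliver 1→0:  <0:back v1 ->
3. deliver 1→2:  <2:back v1 ->
4. deliver 1→3:  <3:back v1 ->
5. propose(1,'r'):  nop
6. deliver 1→3:  <3:back v1 r>
7. deliver 3→1:  nop
8. timeout(3):  <3:back v2 r>
9. deliver 3→0:  <0:back v2 ->
10. deliver 0→3:  nop
11. deliver 3→1:  <1:back v2 ->
12. deliver 1→3:  nop
13. deliver 2→0:  nop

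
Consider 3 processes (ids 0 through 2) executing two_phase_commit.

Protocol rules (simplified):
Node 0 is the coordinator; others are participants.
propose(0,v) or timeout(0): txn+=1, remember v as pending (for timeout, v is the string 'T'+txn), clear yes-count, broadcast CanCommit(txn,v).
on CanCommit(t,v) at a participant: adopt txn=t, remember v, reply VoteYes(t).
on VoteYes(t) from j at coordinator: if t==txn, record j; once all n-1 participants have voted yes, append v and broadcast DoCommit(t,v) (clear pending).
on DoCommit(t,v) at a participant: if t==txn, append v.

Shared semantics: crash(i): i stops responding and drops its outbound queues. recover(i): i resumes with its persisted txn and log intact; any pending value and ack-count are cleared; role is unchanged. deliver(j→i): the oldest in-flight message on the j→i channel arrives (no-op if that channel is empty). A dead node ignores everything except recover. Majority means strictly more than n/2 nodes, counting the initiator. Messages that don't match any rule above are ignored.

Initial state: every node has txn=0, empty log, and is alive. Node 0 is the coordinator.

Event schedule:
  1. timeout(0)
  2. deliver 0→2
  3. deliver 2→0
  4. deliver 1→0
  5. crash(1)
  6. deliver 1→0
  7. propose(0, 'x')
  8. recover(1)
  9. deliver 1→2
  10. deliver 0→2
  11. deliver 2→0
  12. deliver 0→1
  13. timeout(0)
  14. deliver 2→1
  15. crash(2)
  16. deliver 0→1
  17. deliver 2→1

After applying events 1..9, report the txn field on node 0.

2

[1] timeout(0) → N0(coor t1 [-])
[2] deliver 0→2 → N2(part t1 [-])
[3] deliver 2→0 → ∅
[4] deliver 1→0 → ∅
[5] crash(1) → N1(✗part t0 [-])
[6] deliver 1→0 → ∅
[7] propose(0,'x') → N0(coor t2 [-])
[8] recover(1) → N1(part t0 [-])
[9] deliver 1→2 → ∅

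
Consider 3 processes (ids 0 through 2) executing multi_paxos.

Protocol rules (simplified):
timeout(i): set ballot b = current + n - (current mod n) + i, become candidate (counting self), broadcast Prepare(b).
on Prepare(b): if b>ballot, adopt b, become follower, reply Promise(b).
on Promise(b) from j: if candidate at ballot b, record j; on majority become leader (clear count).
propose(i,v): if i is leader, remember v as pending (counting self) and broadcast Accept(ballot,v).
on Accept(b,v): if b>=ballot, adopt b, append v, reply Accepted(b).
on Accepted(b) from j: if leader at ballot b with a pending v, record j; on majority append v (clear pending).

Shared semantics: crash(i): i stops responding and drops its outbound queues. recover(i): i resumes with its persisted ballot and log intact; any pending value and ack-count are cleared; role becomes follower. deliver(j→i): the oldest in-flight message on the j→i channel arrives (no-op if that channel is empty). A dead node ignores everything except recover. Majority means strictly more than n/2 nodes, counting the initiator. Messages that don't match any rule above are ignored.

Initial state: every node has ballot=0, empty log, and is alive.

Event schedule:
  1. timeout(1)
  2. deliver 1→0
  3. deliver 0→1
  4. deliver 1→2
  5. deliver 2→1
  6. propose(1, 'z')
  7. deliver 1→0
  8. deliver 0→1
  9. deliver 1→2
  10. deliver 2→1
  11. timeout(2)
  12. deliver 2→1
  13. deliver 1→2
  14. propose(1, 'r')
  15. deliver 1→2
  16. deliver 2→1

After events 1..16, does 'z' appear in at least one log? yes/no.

yes

[1] timeout(1) → N1(cand b4 [-])
[2] deliver 1→0 → N0(foll b4 [-])
[3] deliver 0→1 → N1(lead b4 [-])
[4] deliver 1→2 → N2(foll b4 [-])
[5] deliver 2→1 → ∅
[6] propose(1,'z') → ∅
[7] deliver 1→0 → N0(foll b4 [z])
[8] deliver 0→1 → N1(lead b4 [z])
[9] deliver 1→2 → N2(foll b4 [z])
[10] deliver 2→1 → ∅
[11] timeout(2) → N2(cand b8 [z])
[12] deliver 2→1 → N1(foll b8 [z])
[13] deliver 1→2 → N2(lead b8 [z])
[14] propose(1,'r') → ∅
[15] deliver 1→2 → ∅
[16] deliver 2→1 → ∅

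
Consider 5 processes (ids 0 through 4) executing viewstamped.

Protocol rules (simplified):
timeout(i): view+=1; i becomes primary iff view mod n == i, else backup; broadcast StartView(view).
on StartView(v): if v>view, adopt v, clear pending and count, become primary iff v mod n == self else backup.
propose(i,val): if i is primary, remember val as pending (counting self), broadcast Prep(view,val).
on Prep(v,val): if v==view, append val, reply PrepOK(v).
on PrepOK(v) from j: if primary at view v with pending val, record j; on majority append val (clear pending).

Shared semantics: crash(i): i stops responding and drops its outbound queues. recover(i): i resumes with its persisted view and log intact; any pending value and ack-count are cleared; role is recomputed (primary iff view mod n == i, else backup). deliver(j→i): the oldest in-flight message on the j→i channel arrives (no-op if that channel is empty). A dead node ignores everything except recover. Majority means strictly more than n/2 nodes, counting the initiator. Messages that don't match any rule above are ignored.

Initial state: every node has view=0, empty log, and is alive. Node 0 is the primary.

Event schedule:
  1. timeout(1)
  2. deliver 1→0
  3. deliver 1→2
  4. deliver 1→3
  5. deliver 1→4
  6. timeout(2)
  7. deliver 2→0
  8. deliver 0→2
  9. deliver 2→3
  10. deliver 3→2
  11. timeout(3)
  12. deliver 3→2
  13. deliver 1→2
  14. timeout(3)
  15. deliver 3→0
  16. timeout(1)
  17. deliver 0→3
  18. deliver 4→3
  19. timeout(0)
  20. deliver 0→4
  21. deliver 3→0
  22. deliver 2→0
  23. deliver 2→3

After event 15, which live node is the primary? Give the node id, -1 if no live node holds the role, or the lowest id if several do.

e1 timeout(1): 1[prim,v=1,-]
e2 deliver 1→0: 0[back,v=1,-]
e3 deliver 1→2: 2[back,v=1,-]
e4 deliver 1→3: 3[back,v=1,-]
e5 deliver 1→4: 4[back,v=1,-]
e6 timeout(2): 2[prim,v=2,-]
e7 deliver 2→0: 0[back,v=2,-]
e8 deliver 0→2: ·
e9 deliver 2→3: 3[back,v=2,-]
e10 deliver 3→2: ·
e11 timeout(3): 3[prim,v=3,-]
e12 deliver 3→2: 2[back,v=3,-]
e13 deliver 1→2: ·
e14 timeout(3): 3[back,v=4,-]
e15 deliver 3→0: 0[back,v=3,-]

1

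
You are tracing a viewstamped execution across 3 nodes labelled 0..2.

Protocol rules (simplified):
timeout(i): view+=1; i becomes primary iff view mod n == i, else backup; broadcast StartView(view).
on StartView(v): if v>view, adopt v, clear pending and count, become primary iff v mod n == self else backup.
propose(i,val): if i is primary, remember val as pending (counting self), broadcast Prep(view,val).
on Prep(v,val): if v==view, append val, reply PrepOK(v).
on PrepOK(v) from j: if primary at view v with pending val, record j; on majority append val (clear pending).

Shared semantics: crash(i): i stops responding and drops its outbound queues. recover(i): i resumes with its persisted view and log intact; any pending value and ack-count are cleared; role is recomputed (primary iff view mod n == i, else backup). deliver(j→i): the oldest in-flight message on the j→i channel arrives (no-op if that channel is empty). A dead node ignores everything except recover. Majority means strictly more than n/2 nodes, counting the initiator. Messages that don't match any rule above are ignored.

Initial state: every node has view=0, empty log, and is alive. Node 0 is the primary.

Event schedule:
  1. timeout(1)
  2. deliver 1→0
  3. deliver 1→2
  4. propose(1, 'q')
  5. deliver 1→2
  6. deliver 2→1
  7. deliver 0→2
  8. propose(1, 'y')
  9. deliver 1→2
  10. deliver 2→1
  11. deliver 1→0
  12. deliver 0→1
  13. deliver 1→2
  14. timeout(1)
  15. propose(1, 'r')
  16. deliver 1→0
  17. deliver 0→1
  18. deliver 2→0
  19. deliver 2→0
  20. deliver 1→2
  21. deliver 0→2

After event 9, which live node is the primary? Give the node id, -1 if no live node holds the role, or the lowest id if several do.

1

1. timeout(1):  <1:prim v1 ->
2. deliver 1→0:  <0:back v1 ->
3. deliver 1→2:  <2:back v1 ->
4. propose(1,'q'):  nop
5. deliver 1→2:  <2:back v1 q>
6. deliver 2→1:  <1:prim v1 q>
7. deliver 0→2:  nop
8. propose(1,'y'):  nop
9. deliver 1→2:  <2:back v1 q,y>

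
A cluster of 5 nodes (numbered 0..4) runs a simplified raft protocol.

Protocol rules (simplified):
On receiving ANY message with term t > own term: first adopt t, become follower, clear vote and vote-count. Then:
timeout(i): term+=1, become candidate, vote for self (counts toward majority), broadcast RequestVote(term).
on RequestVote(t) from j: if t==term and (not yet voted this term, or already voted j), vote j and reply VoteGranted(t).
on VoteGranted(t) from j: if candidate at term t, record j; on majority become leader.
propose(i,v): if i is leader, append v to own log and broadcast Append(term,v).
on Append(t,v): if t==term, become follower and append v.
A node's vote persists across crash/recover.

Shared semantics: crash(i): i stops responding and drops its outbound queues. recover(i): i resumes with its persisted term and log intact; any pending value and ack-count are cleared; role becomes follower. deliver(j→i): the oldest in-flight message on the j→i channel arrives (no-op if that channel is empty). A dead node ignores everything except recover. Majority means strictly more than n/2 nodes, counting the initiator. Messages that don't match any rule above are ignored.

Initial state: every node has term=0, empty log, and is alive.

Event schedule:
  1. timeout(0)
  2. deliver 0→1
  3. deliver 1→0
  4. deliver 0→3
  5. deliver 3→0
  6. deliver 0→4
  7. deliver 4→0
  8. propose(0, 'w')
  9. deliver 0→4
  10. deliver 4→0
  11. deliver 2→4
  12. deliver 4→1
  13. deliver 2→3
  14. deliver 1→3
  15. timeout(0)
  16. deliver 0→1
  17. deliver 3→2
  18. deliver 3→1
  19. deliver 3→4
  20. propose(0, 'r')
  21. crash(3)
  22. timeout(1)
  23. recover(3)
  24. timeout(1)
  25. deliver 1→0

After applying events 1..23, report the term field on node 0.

2

step 1 timeout(0): 0={cand,t=1,log=-}
step 2 deliver 0→1: 1={foll,t=1,log=-}
step 3 deliver 1→0: —
step 4 deliver 0→3: 3={foll,t=1,log=-}
step 5 deliver 3→0: 0={lead,t=1,log=-}
step 6 deliver 0→4: 4={foll,t=1,log=-}
step 7 deliver 4→0: —
step 8 propose(0,'w'): 0={lead,t=1,log=w}
step 9 deliver 0→4: 4={foll,t=1,log=w}
step 10 deliver 4→0: —
step 11 deliver 2→4: —
step 12 deliver 4→1: —
step 13 deliver 2→3: —
step 14 deliver 1→3: —
step 15 timeout(0): 0={cand,t=2,log=w}
step 16 deliver 0→1: 1={foll,t=1,log=w}
step 17 deliver 3→2: —
step 18 deliver 3→1: —
step 19 deliver 3→4: —
step 20 propose(0,'r'): —
step 21 crash(3): 3={✗foll,t=1,log=-}
step 22 timeout(1): 1={cand,t=2,log=w}
step 23 recover(3): 3={foll,t=1,log=-}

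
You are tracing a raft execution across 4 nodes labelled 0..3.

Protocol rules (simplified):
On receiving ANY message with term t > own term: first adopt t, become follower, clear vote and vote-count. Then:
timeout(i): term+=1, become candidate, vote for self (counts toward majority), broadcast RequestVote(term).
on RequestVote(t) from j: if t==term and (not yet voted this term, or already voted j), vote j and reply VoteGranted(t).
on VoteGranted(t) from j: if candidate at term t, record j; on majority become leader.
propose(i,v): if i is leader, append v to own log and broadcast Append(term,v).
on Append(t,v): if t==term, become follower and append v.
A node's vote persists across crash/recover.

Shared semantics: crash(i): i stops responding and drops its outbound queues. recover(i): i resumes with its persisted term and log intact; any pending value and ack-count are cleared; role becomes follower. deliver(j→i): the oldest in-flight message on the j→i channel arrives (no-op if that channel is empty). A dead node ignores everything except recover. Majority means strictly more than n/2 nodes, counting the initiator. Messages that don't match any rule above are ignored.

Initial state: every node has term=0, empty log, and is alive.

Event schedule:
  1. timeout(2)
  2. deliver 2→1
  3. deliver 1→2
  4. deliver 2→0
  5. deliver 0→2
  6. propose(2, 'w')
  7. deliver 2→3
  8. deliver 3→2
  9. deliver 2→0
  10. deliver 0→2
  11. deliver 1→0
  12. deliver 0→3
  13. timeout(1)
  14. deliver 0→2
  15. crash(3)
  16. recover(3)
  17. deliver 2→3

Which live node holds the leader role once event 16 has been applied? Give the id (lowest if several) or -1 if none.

2

[1] timeout(2) → N2(cand t1 [-])
[2] deliver 2→1 → N1(foll t1 [-])
[3] deliver 1→2 → ∅
[4] deliver 2→0 → N0(foll t1 [-])
[5] deliver 0→2 → N2(lead t1 [-])
[6] propose(2,'w') → N2(lead t1 [w])
[7] deliver 2→3 → N3(foll t1 [-])
[8] deliver 3→2 → ∅
[9] deliver 2→0 → N0(foll t1 [w])
[10] deliver 0→2 → ∅
[11] deliver 1→0 → ∅
[12] deliver 0→3 → ∅
[13] timeout(1) → N1(cand t2 [-])
[14] deliver 0→2 → ∅
[15] crash(3) → N3(✗foll t1 [-])
[16] recover(3) → N3(foll t1 [-])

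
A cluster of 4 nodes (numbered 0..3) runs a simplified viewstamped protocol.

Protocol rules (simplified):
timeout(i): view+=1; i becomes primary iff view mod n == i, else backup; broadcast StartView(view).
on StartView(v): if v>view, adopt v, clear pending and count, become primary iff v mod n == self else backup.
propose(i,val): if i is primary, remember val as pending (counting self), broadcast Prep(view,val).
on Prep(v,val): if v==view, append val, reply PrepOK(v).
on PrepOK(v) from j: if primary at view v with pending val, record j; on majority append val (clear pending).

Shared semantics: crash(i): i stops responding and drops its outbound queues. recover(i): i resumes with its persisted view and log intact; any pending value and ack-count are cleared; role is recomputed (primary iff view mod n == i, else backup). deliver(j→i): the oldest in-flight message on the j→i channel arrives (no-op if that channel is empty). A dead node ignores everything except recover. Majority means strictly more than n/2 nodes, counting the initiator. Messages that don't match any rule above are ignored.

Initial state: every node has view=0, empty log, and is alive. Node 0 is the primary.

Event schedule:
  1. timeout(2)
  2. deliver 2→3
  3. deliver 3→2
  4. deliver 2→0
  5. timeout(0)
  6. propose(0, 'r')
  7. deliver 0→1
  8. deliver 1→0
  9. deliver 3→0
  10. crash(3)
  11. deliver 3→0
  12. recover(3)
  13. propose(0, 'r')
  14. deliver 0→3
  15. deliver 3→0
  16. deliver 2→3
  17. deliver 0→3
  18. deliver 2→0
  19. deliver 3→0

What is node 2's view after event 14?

after 1 — timeout(2): n2:back/v1/[-]
after 2 — deliver 2→3: n3:back/v1/[-]
after 3 — deliver 3→2: ·
after 4 — deliver 2→0: n0:back/v1/[-]
after 5 — timeout(0): n0:back/v2/[-]
after 6 — propose(0,'r'): ·
after 7 — deliver 0→1: n1:back/v2/[-]
after 8 — deliver 1→0: ·
after 9 — deliver 3→0: ·
after 10 — crash(3): n3:✗back/v1/[-]
after 11 — deliver 3→0: ·
after 12 — recover(3): n3:back/v1/[-]
after 13 — propose(0,'r'): ·
after 14 — deliver 0→3: n3:back/v2/[-]

1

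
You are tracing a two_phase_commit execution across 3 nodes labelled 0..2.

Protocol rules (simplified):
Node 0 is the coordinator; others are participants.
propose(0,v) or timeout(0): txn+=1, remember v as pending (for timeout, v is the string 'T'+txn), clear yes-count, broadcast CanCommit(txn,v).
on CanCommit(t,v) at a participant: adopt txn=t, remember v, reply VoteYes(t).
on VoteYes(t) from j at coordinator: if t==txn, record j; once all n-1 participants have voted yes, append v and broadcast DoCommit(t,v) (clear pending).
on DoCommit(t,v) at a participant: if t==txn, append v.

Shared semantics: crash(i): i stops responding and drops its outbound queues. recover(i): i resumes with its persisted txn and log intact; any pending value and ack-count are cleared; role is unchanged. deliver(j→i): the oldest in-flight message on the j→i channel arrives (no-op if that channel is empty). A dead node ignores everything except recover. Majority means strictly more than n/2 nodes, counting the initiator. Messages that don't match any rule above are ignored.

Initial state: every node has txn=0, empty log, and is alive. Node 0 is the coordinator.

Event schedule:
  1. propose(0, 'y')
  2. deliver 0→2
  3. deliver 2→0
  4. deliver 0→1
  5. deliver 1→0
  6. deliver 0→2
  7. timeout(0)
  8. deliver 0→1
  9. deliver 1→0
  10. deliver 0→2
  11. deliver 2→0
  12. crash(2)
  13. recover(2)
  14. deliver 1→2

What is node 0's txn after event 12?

[1] propose(0,'y') → N0(coor t1 [-])
[2] deliver 0→2 → N2(part t1 [-])
[3] deliver 2→0 → ∅
[4] deliver 0→1 → N1(part t1 [-])
[5] deliver 1→0 → N0(coor t1 [y])
[6] deliver 0→2 → N2(part t1 [y])
[7] timeout(0) → N0(coor t2 [y])
[8] deliver 0→1 → N1(part t1 [y])
[9] deliver 1→0 → ∅
[10] deliver 0→2 → N2(part t2 [y])
[11] deliver 2→0 → ∅
[12] crash(2) → N2(✗part t2 [y])

2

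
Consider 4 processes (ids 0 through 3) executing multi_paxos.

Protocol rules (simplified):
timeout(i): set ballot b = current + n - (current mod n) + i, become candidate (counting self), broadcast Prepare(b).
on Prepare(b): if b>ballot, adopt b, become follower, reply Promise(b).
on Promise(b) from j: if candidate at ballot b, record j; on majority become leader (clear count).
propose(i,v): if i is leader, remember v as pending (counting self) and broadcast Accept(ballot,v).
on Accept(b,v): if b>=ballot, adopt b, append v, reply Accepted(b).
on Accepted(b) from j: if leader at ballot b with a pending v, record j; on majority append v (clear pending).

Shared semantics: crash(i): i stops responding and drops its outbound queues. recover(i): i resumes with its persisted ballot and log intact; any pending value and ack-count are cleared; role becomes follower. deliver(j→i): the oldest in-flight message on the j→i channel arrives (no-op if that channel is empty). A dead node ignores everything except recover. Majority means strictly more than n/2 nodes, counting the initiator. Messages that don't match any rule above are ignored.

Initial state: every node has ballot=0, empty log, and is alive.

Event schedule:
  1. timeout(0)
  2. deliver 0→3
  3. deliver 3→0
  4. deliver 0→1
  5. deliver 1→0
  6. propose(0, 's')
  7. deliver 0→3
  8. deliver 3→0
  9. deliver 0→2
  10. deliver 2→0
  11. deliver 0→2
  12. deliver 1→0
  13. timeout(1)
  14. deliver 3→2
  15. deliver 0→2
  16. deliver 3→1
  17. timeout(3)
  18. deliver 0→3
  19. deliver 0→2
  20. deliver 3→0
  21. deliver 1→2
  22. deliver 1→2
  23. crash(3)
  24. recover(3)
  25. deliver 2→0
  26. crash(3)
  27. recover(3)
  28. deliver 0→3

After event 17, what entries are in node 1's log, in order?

empty

step 1 timeout(0): 0={cand,b=4,log=-}
step 2 deliver 0→3: 3={foll,b=4,log=-}
step 3 deliver 3→0: —
step 4 deliver 0→1: 1={foll,b=4,log=-}
step 5 deliver 1→0: 0={lead,b=4,log=-}
step 6 propose(0,'s'): —
step 7 deliver 0→3: 3={foll,b=4,log=s}
step 8 deliver 3→0: —
step 9 deliver 0→2: 2={foll,b=4,log=-}
step 10 deliver 2→0: —
step 11 deliver 0→2: 2={foll,b=4,log=s}
step 12 deliver 1→0: —
step 13 timeout(1): 1={cand,b=9,log=-}
step 14 deliver 3→2: —
step 15 deliver 0→2: —
step 16 deliver 3→1: —
step 17 timeout(3): 3={cand,b=11,log=s}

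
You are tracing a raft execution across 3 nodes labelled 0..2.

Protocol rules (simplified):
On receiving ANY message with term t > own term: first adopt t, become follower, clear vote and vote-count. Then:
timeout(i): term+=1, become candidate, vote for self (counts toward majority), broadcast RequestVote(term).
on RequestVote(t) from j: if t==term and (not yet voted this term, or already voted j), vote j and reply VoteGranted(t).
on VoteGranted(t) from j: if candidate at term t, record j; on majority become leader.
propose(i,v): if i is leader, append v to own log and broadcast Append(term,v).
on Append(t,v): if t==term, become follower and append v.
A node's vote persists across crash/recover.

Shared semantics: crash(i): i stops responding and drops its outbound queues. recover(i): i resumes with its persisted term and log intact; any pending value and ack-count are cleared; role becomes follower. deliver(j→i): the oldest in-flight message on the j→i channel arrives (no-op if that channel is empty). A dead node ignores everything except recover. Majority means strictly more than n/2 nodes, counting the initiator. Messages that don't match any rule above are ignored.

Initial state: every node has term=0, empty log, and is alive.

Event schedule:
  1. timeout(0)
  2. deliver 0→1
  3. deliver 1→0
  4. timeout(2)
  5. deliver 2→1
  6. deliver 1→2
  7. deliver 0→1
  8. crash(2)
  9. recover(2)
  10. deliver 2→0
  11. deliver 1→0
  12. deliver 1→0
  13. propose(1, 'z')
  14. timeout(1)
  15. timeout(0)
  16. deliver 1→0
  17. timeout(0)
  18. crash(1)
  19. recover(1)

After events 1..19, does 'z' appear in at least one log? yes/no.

e1 timeout(0): 0[cand,t=1,-]
e2 deliver 0→1: 1[foll,t=1,-]
e3 deliver 1→0: 0[lead,t=1,-]
e4 timeout(2): 2[cand,t=1,-]
e5 deliver 2→1: ·
e6 deliver 1→2: ·
e7 deliver 0→1: ·
e8 crash(2): 2[✗cand,t=1,-]
e9 recover(2): 2[foll,t=1,-]
e10 deliver 2→0: ·
e11 deliver 1→0: ·
e12 deliver 1→0: ·
e13 propose(1,'z'): ·
e14 timeout(1): 1[cand,t=2,-]
e15 timeout(0): 0[cand,t=2,-]
e16 deliver 1→0: ·
e17 timeout(0): 0[cand,t=3,-]
e18 crash(1): 1[✗cand,t=2,-]
e19 recover(1): 1[foll,t=2,-]

no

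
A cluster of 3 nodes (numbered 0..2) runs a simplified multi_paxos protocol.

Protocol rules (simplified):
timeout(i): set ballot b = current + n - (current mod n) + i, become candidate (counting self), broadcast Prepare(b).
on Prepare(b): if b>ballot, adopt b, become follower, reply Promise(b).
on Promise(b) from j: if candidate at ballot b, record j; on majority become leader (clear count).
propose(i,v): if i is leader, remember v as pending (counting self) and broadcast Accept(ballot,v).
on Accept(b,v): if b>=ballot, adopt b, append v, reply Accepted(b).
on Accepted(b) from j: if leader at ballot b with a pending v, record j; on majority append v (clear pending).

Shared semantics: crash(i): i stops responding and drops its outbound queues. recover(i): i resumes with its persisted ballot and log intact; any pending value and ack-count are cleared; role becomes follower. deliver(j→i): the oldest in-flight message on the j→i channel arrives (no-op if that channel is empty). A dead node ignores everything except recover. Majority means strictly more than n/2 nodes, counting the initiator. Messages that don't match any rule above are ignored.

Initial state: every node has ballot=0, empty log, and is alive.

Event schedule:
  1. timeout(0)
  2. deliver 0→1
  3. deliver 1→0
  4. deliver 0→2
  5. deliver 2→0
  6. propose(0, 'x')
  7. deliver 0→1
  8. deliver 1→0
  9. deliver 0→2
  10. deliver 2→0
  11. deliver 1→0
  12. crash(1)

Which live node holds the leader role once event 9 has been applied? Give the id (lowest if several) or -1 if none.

0

step 1 timeout(0): 0={cand,b=3,log=-}
step 2 deliver 0→1: 1={foll,b=3,log=-}
step 3 deliver 1→0: 0={lead,b=3,log=-}
step 4 deliver 0→2: 2={foll,b=3,log=-}
step 5 deliver 2→0: —
step 6 propose(0,'x'): —
step 7 deliver 0→1: 1={foll,b=3,log=x}
step 8 deliver 1→0: 0={lead,b=3,log=x}
step 9 deliver 0→2: 2={foll,b=3,log=x}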